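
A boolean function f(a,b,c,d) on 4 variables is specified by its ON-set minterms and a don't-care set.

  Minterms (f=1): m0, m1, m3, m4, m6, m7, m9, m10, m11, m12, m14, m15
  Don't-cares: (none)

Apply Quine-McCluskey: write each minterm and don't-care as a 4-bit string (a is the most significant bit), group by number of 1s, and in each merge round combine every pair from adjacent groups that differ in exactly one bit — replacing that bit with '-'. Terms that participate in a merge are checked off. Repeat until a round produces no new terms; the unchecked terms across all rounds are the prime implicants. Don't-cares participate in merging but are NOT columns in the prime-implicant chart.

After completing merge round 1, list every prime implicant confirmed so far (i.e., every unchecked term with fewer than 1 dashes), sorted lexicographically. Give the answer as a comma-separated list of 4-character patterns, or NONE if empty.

[col 0] 0000*, 0001*, 0011*, 0100*, 0110*, 0111*, 1001*, 1010*, 1011*, 1100*, 1110*, 1111*
[col 1] -001*, -011*, -100*, -110*, -111*, 0-00, 0-11*, 00-1*, 000-, 01-0*, 011-*, 1-10*, 1-11*, 10-1*, 101-*, 11-0*, 111-*
[col 2] --11, -0-1, -1-0, -11-, 1-1-
Prime implicants: --11, -0-1, -1-0, -11-, 0-00, 000-, 1-1-

NONE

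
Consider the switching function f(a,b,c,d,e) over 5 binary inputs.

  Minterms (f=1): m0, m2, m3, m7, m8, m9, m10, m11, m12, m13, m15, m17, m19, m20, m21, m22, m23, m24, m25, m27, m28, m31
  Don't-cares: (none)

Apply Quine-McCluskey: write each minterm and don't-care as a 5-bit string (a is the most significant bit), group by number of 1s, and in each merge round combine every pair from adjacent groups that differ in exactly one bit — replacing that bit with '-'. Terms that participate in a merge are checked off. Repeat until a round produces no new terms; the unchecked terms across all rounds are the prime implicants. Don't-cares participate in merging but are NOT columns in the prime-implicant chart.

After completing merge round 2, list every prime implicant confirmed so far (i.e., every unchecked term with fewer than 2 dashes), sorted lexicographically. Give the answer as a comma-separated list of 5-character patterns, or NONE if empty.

size-2^0 implicants → 00000(✓)  00010(✓)  00011(✓)  00111(✓)  01000(✓)  01001(✓)  01010(✓)  01011(✓)  01100(✓)  01101(✓)  01111(✓)  10001(✓)  10011(✓)  10100(✓)  10101(✓)  10110(✓)  10111(✓)  11000(✓)  11001(✓)  11011(✓)  11100(✓)  11111(✓)
size-2^1 implicants → -0011(✓)  -0111(✓)  -1000(✓)  -1001(✓)  -1011(✓)  -1100(✓)  -1111(✓)  0-000(✓)  0-010(✓)  0-011(✓)  0-111(✓)  00-11(✓)  000-0(✓)  0001-(✓)  01-00(✓)  01-01(✓)  01-11(✓)  010-0(✓)  010-1(✓)  0100-(✓)  0101-(✓)  011-1(✓)  0110-(✓)  1-001(✓)  1-011(✓)  1-100  1-111(✓)  10-01(✓)  10-11(✓)  100-1(✓)  101-0(✓)  101-1(✓)  1010-(✓)  1011-(✓)  11-00(✓)  11-11(✓)  110-1(✓)  1100-(✓)
size-2^2 implicants → --011(✓)  --111(✓)  -0-11(✓)  -1-00  -1-11(✓)  -10-1  -100-  0--11(✓)  0-0-0  0-01-  01--1  01-0-  010--  1--11(✓)  1-0-1  10--1  101--
size-2^3 implicants → ---11
Unchecked terms (primes): ---11, -1-00, -10-1, -100-, 0-0-0, 0-01-, 01--1, 01-0-, 010--, 1-0-1, 1-100, 10--1, 101--

1-100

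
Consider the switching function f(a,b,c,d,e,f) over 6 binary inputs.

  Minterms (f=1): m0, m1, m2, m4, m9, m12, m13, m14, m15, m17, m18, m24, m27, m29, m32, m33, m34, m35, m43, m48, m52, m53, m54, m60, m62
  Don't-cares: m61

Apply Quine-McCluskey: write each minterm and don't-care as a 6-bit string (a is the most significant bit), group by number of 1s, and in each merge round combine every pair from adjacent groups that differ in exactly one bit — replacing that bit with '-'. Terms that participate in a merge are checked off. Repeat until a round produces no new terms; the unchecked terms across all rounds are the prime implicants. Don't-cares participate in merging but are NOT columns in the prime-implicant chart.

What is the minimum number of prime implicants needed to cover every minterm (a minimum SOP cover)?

13

size-2^0 implicants → 000000(✓)  000001(✓)  000010(✓)  000100(✓)  001001(✓)  001100(✓)  001101(✓)  001110(✓)  001111(✓)  010001(✓)  010010(✓)  011000  011011  011101(✓)  100000(✓)  100001(✓)  100010(✓)  100011(✓)  101011(✓)  110000(✓)  110100(✓)  110101(✓)  110110(✓)  111100(✓)  111101(✓)  111110(✓)
size-2^1 implicants → -00000(✓)  -00001(✓)  -00010(✓)  -11101  0-0001  0-0010  0-1101  00-001  00-100  000-00  0000-0(✓)  00000-(✓)  001-01  0011-0(✓)  0011-1(✓)  00110-(✓)  00111-(✓)  1-0000  10-011  1000-0(✓)  1000-1(✓)  10000-(✓)  10001-(✓)  11-100(✓)  11-101(✓)  11-110(✓)  110-00  1101-0(✓)  11010-(✓)  1111-0(✓)  11110-(✓)
size-2^2 implicants → -000-0  -0000-  0011--  1000--  11-1-0  11-10-
Unchecked terms (primes): -000-0, -0000-, -11101, 0-0001, 0-0010, 0-1101, 00-001, 00-100, 000-00, 001-01, 0011--, 011000, 011011, 1-0000, 10-011, 1000--, 11-1-0, 11-10-, 110-00
Minterm coverage:
  m0 ⊆ -000-0,-0000-,000-00
  m1 ⊆ -0000-,0-0001,00-001
  m2 ⊆ -000-0,0-0010
  m4 ⊆ 00-100,000-00
  m9 ⊆ 00-001,001-01
  m12 ⊆ 00-100,0011--
  m13 ⊆ 0-1101,001-01,0011--
  m14 ⊆ 0011-- [E]
  m15 ⊆ 0011-- [E]
  m17 ⊆ 0-0001 [E]
  m18 ⊆ 0-0010 [E]
  m24 ⊆ 011000 [E]
  m27 ⊆ 011011 [E]
  m29 ⊆ -11101,0-1101
  m32 ⊆ -000-0,-0000-,1-0000,1000--
  m33 ⊆ -0000-,1000--
  m34 ⊆ -000-0,1000--
  m35 ⊆ 10-011,1000--
  m43 ⊆ 10-011 [E]
  m48 ⊆ 1-0000,110-00
  m52 ⊆ 11-1-0,11-10-,110-00
  m53 ⊆ 11-10- [E]
  m54 ⊆ 11-1-0 [E]
  m60 ⊆ 11-1-0,11-10-
  m62 ⊆ 11-1-0 [E]
E = {0-0001, 0-0010, 0011--, 011000, 011011, 10-011, 11-1-0, 11-10-}
Petrick residual → -11101, 00-001, 000-00, 1-0000, 1000--
Cover = bcde'f + a'c'd'e'f + a'c'd'ef' + a'b'd'e'f + a'b'c'e'f' + a'b'cd + a'bcd'e'f' + a'bcd'ef + ac'd'e'f' + ab'd'ef + ab'c'd' + abdf' + abde'  |cover|=13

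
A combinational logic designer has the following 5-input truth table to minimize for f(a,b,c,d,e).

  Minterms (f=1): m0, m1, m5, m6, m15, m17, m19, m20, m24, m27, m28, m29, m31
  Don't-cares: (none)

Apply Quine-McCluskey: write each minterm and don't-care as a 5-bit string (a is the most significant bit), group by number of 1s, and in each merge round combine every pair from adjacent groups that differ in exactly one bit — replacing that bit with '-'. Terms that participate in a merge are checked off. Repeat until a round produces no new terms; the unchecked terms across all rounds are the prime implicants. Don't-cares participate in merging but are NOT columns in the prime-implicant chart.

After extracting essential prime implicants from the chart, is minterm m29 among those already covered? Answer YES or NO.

[col 0] 00000*, 00001*, 00101*, 00110, 01111*, 10001*, 10011*, 10100*, 11000*, 11011*, 11100*, 11101*, 11111*
[col 1] -0001, -1111, 00-01, 0000-, 1-011, 1-100, 100-1, 11-00, 11-11, 111-1, 1110-
Prime implicants: -0001, -1111, 00-01, 0000-, 00110, 1-011, 1-100, 100-1, 11-00, 11-11, 111-1, 1110-
PI chart (minterm → PIs covering it):
  0 | 0000-  (sole → essential)
  1 | -0001,00-01,0000-
  5 | 00-01  (sole → essential)
  6 | 00110  (sole → essential)
  15 | -1111  (sole → essential)
  17 | -0001,100-1
  19 | 1-011,100-1
  20 | 1-100  (sole → essential)
  24 | 11-00  (sole → essential)
  27 | 1-011,11-11
  28 | 1-100,11-00,1110-
  29 | 111-1,1110-
  31 | -1111,11-11,111-1
Essential prime implicants: -1111, 00-01, 0000-, 00110, 1-100, 11-00

NO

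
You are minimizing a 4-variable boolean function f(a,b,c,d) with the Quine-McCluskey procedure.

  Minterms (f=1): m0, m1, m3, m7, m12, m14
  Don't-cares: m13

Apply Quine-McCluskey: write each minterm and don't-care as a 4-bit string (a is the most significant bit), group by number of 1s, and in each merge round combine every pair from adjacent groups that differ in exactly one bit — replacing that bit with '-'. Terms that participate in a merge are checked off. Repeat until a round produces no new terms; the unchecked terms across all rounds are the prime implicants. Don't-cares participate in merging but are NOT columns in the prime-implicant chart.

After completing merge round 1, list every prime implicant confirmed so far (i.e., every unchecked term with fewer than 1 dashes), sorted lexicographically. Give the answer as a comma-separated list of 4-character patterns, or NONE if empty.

NONE

size-2^0 implicants → 0000(✓)  0001(✓)  0011(✓)  0111(✓)  1100(✓)  1101(✓)  1110(✓)
size-2^1 implicants → 0-11  00-1  000-  11-0  110-
Unchecked terms (primes): 0-11, 00-1, 000-, 11-0, 110-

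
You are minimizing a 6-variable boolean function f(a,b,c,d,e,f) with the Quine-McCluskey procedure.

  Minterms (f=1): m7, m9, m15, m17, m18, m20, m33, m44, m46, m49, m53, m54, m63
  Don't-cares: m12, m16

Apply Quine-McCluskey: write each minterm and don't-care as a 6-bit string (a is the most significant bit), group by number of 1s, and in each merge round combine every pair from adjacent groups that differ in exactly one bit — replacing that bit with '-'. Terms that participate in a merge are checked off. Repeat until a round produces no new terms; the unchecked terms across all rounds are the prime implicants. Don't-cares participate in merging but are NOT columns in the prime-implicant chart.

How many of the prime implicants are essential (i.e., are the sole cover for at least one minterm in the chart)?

Round 0: 000111✓ 001001 001100✓ 001111✓ 010000✓ 010001✓ 010010✓ 010100✓ 100001✓ 101100✓ 101110✓ 110001✓ 110101✓ 110110 111111
Round 1: -01100 -10001 00-111 010-00 0100-0 01000- 1-0001 1011-0 110-01
PIs = {-01100, -10001, 00-111, 001001, 010-00, 0100-0, 01000-, 1-0001, 1011-0, 110-01, 110110, 111111}
Coverage chart:
  m7: 00-111 ←essential
  m9: 001001 ←essential
  m15: 00-111 ←essential
  m17: -10001,01000-
  m18: 0100-0 ←essential
  m20: 010-00 ←essential
  m33: 1-0001 ←essential
  m44: -01100,1011-0
  m46: 1011-0 ←essential
  m49: -10001,1-0001,110-01
  m53: 110-01 ←essential
  m54: 110110 ←essential
  m63: 111111 ←essential
Essential: 00-111, 001001, 010-00, 0100-0, 1-0001, 1011-0, 110-01, 110110, 111111

9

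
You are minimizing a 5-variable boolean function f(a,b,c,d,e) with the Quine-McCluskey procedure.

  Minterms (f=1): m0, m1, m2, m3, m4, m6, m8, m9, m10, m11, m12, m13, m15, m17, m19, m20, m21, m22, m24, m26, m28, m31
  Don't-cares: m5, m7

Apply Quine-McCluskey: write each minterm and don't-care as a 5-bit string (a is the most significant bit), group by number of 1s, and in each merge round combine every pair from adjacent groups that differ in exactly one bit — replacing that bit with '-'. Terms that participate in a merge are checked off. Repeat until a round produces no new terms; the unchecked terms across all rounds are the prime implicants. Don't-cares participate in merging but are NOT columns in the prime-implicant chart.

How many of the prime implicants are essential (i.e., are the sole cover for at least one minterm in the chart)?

Round 0: 00000✓ 00001✓ 00010✓ 00011✓ 00100✓ 00101✓ 00110✓ 00111✓ 01000✓ 01001✓ 01010✓ 01011✓ 01100✓ 01101✓ 01111✓ 10001✓ 10011✓ 10100✓ 10101✓ 10110✓ 11000✓ 11010✓ 11100✓ 11111✓
Round 1: -0001✓ -0011✓ -0100✓ -0101✓ -0110✓ -1000✓ -1010✓ -1100✓ -1111 0-000✓ 0-001✓ 0-010✓ 0-011✓ 0-100✓ 0-101✓ 0-111✓ 00-00✓ 00-01✓ 00-10✓ 00-11✓ 000-0✓ 000-1✓ 0000-✓ 0001-✓ 001-0✓ 001-1✓ 0010-✓ 0011-✓ 01-00✓ 01-01✓ 01-11✓ 010-0✓ 010-1✓ 0100-✓ 0101-✓ 011-1✓ 0110-✓ 1-100✓ 10-01✓ 100-1✓ 101-0✓ 1010-✓ 11-00✓ 110-0✓
Round 2: --100 -0-01 -00-1 -01-0 -010- -1-00 -10-0 0--00✓ 0--01✓ 0--11✓ 0-0-0✓ 0-0-1✓ 0-00-✓ 0-01-✓ 0-1-1✓ 0-10-✓ 00--0✓ 00--1✓ 00-0-✓ 00-1-✓ 000--✓ 001--✓ 01--1✓ 01-0-✓ 010--✓
Round 3: 0---1 0--0- 0-0-- 00---
PIs = {--100, -0-01, -00-1, -01-0, -010-, -1-00, -10-0, -1111, 0---1, 0--0-, 0-0--, 00---}
Coverage chart:
  m0: 0--0-,0-0--,00---
  m1: -0-01,-00-1,0---1,0--0-,0-0--,00---
  m2: 0-0--,00---
  m3: -00-1,0---1,0-0--,00---
  m4: --100,-01-0,-010-,0--0-,00---
  m6: -01-0,00---
  m8: -1-00,-10-0,0--0-,0-0--
  m9: 0---1,0--0-,0-0--
  m10: -10-0,0-0--
  m11: 0---1,0-0--
  m12: --100,-1-00,0--0-
  m13: 0---1,0--0-
  m15: -1111,0---1
  m17: -0-01,-00-1
  m19: -00-1 ←essential
  m20: --100,-01-0,-010-
  m21: -0-01,-010-
  m22: -01-0 ←essential
  m24: -1-00,-10-0
  m26: -10-0 ←essential
  m28: --100,-1-00
  m31: -1111 ←essential
Essential: -00-1, -01-0, -10-0, -1111

4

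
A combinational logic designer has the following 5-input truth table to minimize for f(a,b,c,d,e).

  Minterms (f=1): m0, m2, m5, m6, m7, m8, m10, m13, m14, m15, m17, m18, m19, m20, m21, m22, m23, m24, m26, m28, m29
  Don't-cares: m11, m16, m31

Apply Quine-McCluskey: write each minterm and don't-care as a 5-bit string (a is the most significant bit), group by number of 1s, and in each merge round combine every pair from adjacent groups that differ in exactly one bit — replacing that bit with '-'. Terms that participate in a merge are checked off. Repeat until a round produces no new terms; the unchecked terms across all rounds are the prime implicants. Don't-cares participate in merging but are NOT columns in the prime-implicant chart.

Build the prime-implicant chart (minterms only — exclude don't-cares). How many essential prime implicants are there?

size-2^0 implicants → 00000(✓)  00010(✓)  00101(✓)  00110(✓)  00111(✓)  01000(✓)  01010(✓)  01011(✓)  01101(✓)  01110(✓)  01111(✓)  10000(✓)  10001(✓)  10010(✓)  10011(✓)  10100(✓)  10101(✓)  10110(✓)  10111(✓)  11000(✓)  11010(✓)  11100(✓)  11101(✓)  11111(✓)
size-2^1 implicants → -0000(✓)  -0010(✓)  -0101(✓)  -0110(✓)  -0111(✓)  -1000(✓)  -1010(✓)  -1101(✓)  -1111(✓)  0-000(✓)  0-010(✓)  0-101(✓)  0-110(✓)  0-111(✓)  00-10(✓)  000-0(✓)  001-1(✓)  0011-(✓)  01-10(✓)  01-11(✓)  010-0(✓)  0101-(✓)  011-1(✓)  0111-(✓)  1-000(✓)  1-010(✓)  1-100(✓)  1-101(✓)  1-111(✓)  10-00(✓)  10-01(✓)  10-10(✓)  10-11(✓)  100-0(✓)  100-1(✓)  1000-(✓)  1001-(✓)  101-0(✓)  101-1(✓)  1010-(✓)  1011-(✓)  11-00(✓)  110-0(✓)  111-1(✓)  1110-(✓)
size-2^2 implicants → --000(✓)  --010(✓)  --101(✓)  --111(✓)  -0-10  -00-0(✓)  -01-1(✓)  -011-  -10-0(✓)  -11-1(✓)  0--10  0-0-0(✓)  0-1-1(✓)  0-11-  01-1-  1--00  1-0-0(✓)  1-1-1(✓)  1-10-  10--0(✓)  10--1(✓)  10-0-(✓)  10-1-(✓)  100--(✓)  101--(✓)
size-2^3 implicants → --0-0  --1-1  10---
Unchecked terms (primes): --0-0, --1-1, -0-10, -011-, 0--10, 0-11-, 01-1-, 1--00, 1-10-, 10---
Minterm coverage:
  m0 ⊆ --0-0 [E]
  m2 ⊆ --0-0,-0-10,0--10
  m5 ⊆ --1-1 [E]
  m6 ⊆ -0-10,-011-,0--10,0-11-
  m7 ⊆ --1-1,-011-,0-11-
  m8 ⊆ --0-0 [E]
  m10 ⊆ --0-0,0--10,01-1-
  m13 ⊆ --1-1 [E]
  m14 ⊆ 0--10,0-11-,01-1-
  m15 ⊆ --1-1,0-11-,01-1-
  m17 ⊆ 10--- [E]
  m18 ⊆ --0-0,-0-10,10---
  m19 ⊆ 10--- [E]
  m20 ⊆ 1--00,1-10-,10---
  m21 ⊆ --1-1,1-10-,10---
  m22 ⊆ -0-10,-011-,10---
  m23 ⊆ --1-1,-011-,10---
  m24 ⊆ --0-0,1--00
  m26 ⊆ --0-0 [E]
  m28 ⊆ 1--00,1-10-
  m29 ⊆ --1-1,1-10-
E = {--0-0, --1-1, 10---}

3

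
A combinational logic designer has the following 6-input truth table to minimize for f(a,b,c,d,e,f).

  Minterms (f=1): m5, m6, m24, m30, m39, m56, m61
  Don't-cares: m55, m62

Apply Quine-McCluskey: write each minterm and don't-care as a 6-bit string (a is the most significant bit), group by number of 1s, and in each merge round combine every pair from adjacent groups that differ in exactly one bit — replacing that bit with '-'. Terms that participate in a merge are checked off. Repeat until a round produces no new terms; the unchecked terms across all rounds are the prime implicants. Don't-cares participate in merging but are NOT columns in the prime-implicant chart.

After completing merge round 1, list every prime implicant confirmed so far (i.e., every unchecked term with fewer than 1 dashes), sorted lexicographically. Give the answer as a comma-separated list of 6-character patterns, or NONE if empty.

000101, 000110, 111101

Round 0: 000101 000110 011000✓ 011110✓ 100111✓ 110111✓ 111000✓ 111101 111110✓
Round 1: -11000 -11110 1-0111
PIs = {-11000, -11110, 000101, 000110, 1-0111, 111101}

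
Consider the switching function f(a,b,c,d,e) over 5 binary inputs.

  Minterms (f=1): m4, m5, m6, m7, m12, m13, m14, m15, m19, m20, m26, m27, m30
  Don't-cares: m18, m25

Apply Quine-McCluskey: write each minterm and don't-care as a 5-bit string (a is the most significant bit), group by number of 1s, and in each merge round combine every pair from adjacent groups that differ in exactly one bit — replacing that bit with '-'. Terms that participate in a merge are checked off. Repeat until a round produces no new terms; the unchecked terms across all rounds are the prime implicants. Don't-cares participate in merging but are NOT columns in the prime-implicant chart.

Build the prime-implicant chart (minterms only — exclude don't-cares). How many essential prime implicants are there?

[col 0] 00100*, 00101*, 00110*, 00111*, 01100*, 01101*, 01110*, 01111*, 10010*, 10011*, 10100*, 11001*, 11010*, 11011*, 11110*
[col 1] -0100, -1110, 0-100*, 0-101*, 0-110*, 0-111*, 001-0*, 001-1*, 0010-*, 0011-*, 011-0*, 011-1*, 0110-*, 0111-*, 1-010*, 1-011*, 1001-*, 11-10, 110-1, 1101-*
[col 2] 0-1-0*, 0-1-1*, 0-10-*, 0-11-*, 001--*, 011--*, 1-01-
[col 3] 0-1--
Prime implicants: -0100, -1110, 0-1--, 1-01-, 11-10, 110-1
PI chart (minterm → PIs covering it):
  4 | -0100,0-1--
  5 | 0-1--  (sole → essential)
  6 | 0-1--  (sole → essential)
  7 | 0-1--  (sole → essential)
  12 | 0-1--  (sole → essential)
  13 | 0-1--  (sole → essential)
  14 | -1110,0-1--
  15 | 0-1--  (sole → essential)
  19 | 1-01-  (sole → essential)
  20 | -0100  (sole → essential)
  26 | 1-01-,11-10
  27 | 1-01-,110-1
  30 | -1110,11-10
Essential prime implicants: -0100, 0-1--, 1-01-

3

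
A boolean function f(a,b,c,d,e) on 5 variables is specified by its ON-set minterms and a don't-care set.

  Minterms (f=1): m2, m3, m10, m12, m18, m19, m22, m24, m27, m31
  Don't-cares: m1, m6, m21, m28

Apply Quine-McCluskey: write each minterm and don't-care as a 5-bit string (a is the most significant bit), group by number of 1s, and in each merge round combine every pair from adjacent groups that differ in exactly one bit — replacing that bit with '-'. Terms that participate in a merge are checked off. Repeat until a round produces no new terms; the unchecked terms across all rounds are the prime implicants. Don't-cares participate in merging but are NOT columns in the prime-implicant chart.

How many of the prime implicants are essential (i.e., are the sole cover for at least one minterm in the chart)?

5

Round 0: 00001✓ 00010✓ 00011✓ 00110✓ 01010✓ 01100✓ 10010✓ 10011✓ 10101 10110✓ 11000✓ 11011✓ 11100✓ 11111✓
Round 1: -0010✓ -0011✓ -0110✓ -1100 0-010 00-10✓ 000-1 0001-✓ 1-011 10-10✓ 1001-✓ 11-00 11-11
Round 2: -0-10 -001-
PIs = {-0-10, -001-, -1100, 0-010, 000-1, 1-011, 10101, 11-00, 11-11}
Coverage chart:
  m2: -0-10,-001-,0-010
  m3: -001-,000-1
  m10: 0-010 ←essential
  m12: -1100 ←essential
  m18: -0-10,-001-
  m19: -001-,1-011
  m22: -0-10 ←essential
  m24: 11-00 ←essential
  m27: 1-011,11-11
  m31: 11-11 ←essential
Essential: -0-10, -1100, 0-010, 11-00, 11-11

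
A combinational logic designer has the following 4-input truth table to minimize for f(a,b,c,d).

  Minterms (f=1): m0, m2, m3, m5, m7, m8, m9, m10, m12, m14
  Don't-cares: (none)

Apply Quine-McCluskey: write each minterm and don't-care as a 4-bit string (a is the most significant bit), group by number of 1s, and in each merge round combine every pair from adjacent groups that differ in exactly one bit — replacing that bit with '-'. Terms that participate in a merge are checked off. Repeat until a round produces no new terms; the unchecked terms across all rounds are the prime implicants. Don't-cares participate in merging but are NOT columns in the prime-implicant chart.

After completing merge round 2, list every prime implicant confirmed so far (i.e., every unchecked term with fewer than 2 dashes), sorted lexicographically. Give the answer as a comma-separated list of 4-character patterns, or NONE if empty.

[col 0] 0000*, 0010*, 0011*, 0101*, 0111*, 1000*, 1001*, 1010*, 1100*, 1110*
[col 1] -000*, -010*, 0-11, 00-0*, 001-, 01-1, 1-00*, 1-10*, 10-0*, 100-, 11-0*
[col 2] -0-0, 1--0
Prime implicants: -0-0, 0-11, 001-, 01-1, 1--0, 100-

0-11, 001-, 01-1, 100-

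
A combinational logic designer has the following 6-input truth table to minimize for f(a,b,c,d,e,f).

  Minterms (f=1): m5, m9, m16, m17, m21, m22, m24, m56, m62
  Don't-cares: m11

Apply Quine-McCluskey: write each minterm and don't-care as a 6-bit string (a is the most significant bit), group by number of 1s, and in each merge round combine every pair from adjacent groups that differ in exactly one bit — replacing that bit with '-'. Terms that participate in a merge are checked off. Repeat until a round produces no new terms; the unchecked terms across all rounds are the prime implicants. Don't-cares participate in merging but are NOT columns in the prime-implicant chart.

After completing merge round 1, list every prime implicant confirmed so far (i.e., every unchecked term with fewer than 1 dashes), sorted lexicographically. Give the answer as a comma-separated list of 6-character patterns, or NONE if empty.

010110, 111110

size-2^0 implicants → 000101(✓)  001001(✓)  001011(✓)  010000(✓)  010001(✓)  010101(✓)  010110  011000(✓)  111000(✓)  111110
size-2^1 implicants → -11000  0-0101  0010-1  01-000  010-01  01000-
Unchecked terms (primes): -11000, 0-0101, 0010-1, 01-000, 010-01, 01000-, 010110, 111110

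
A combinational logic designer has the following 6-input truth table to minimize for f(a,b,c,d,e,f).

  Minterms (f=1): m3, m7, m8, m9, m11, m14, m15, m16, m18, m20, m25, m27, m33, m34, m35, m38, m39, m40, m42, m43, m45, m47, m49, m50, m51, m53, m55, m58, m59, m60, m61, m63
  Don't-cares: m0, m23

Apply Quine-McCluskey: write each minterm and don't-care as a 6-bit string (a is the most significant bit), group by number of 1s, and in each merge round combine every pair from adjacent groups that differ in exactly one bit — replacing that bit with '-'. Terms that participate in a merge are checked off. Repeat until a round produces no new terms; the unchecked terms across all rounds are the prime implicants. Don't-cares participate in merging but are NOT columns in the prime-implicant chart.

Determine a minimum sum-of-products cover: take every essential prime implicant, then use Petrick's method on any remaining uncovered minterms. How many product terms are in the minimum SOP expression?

12

[col 0] 000000*, 000011*, 000111*, 001000*, 001001*, 001011*, 001110*, 001111*, 010000*, 010010*, 010100*, 010111*, 011001*, 011011*, 100001*, 100010*, 100011*, 100110*, 100111*, 101000*, 101010*, 101011*, 101101*, 101111*, 110001*, 110010*, 110011*, 110101*, 110111*, 111010*, 111011*, 111100*, 111101*, 111111*
[col 1] -00011*, -00111*, -01000, -01011*, -01111*, -10010, -10111*, -11011*, 0-0000, 0-0111*, 0-1001*, 0-1011*, 00-000, 00-011*, 00-111*, 000-11*, 001-11*, 0010-1*, 00100-, 00111-, 010-00, 0100-0, 0110-1*, 1-0001*, 1-0010*, 1-0011*, 1-0111*, 1-1010*, 1-1011*, 1-1101*, 1-1111*, 10-010*, 10-011*, 10-111*, 100-10*, 100-11*, 1000-1*, 10001-*, 10011-*, 101-11*, 1010-0, 10101-*, 1011-1*, 11-010*, 11-011*, 11-101*, 11-111*, 110-01*, 110-11*, 1100-1*, 11001-*, 1101-1*, 111-11*, 11101-*, 1111-1*, 11110-
[col 2] --0111, --1011, -0-011*, -0-111*, -00-11*, -01-11*, 0-10-1, 00--11*, 1--010*, 1--011*, 1--111*, 1-0-11*, 1-00-1, 1-001-*, 1-1-11*, 1-101-*, 1-11-1, 10--11*, 10-01-*, 100-1-, 11--11*, 11-01-*, 11-1-1, 110--1
[col 3] -0--11, 1---11, 1--01-
Prime implicants: --0111, --1011, -0--11, -01000, -10010, 0-0000, 0-10-1, 00-000, 00100-, 00111-, 010-00, 0100-0, 1---11, 1--01-, 1-00-1, 1-11-1, 100-1-, 1010-0, 11-1-1, 110--1, 11110-
PI chart (minterm → PIs covering it):
  3 | -0--11  (sole → essential)
  7 | --0111,-0--11
  8 | -01000,00-000,00100-
  9 | 0-10-1,00100-
  11 | --1011,-0--11,0-10-1
  14 | 00111-  (sole → essential)
  15 | -0--11,00111-
  16 | 0-0000,010-00,0100-0
  18 | -10010,0100-0
  20 | 010-00  (sole → essential)
  25 | 0-10-1  (sole → essential)
  27 | --1011,0-10-1
  33 | 1-00-1  (sole → essential)
  34 | 1--01-,100-1-
  35 | -0--11,1---11,1--01-,1-00-1,100-1-
  38 | 100-1-  (sole → essential)
  39 | --0111,-0--11,1---11,100-1-
  40 | -01000,1010-0
  42 | 1--01-,1010-0
  43 | --1011,-0--11,1---11,1--01-
  45 | 1-11-1  (sole → essential)
  47 | -0--11,1---11,1-11-1
  49 | 1-00-1,110--1
  50 | -10010,1--01-
  51 | 1---11,1--01-,1-00-1,110--1
  53 | 11-1-1,110--1
  55 | --0111,1---11,11-1-1,110--1
  58 | 1--01-  (sole → essential)
  59 | --1011,1---11,1--01-
  60 | 11110-  (sole → essential)
  61 | 1-11-1,11-1-1,11110-
  63 | 1---11,1-11-1,11-1-1
Essential prime implicants: -0--11, 0-10-1, 00111-, 010-00, 1--01-, 1-00-1, 1-11-1, 100-1-, 11110-
Petrick residual → -01000, -10010, 11-1-1
Minimum SOP uses 12 PIs: b'ef + b'cd'e'f' + bc'd'ef' + a'cd'f + a'b'cde + a'bc'e'f' + ad'e + ac'd'f + acdf + ab'c'e + abdf + abcde'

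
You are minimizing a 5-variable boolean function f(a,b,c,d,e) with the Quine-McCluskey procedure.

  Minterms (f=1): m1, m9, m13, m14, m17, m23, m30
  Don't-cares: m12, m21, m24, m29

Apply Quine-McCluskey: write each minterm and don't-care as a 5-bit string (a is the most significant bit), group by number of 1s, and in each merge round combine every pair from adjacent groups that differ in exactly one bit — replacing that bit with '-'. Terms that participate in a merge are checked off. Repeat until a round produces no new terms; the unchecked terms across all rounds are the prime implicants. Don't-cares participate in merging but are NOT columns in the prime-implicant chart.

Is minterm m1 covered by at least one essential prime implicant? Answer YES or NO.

[col 0] 00001*, 01001*, 01100*, 01101*, 01110*, 10001*, 10101*, 10111*, 11000, 11101*, 11110*
[col 1] -0001, -1101, -1110, 0-001, 01-01, 011-0, 0110-, 1-101, 10-01, 101-1
Prime implicants: -0001, -1101, -1110, 0-001, 01-01, 011-0, 0110-, 1-101, 10-01, 101-1, 11000
PI chart (minterm → PIs covering it):
  1 | -0001,0-001
  9 | 0-001,01-01
  13 | -1101,01-01,0110-
  14 | -1110,011-0
  17 | -0001,10-01
  23 | 101-1  (sole → essential)
  30 | -1110  (sole → essential)
Essential prime implicants: -1110, 101-1

NO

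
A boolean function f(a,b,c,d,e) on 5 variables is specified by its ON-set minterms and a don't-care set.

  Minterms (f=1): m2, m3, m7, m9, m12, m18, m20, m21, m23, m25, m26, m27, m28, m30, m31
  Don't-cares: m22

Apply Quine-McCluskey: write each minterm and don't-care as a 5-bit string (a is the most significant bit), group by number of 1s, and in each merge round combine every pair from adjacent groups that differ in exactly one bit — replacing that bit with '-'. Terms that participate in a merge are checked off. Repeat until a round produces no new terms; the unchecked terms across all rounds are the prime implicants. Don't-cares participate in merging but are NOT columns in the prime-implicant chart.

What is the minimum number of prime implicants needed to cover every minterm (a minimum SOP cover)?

[col 0] 00010*, 00011*, 00111*, 01001*, 01100*, 10010*, 10100*, 10101*, 10110*, 10111*, 11001*, 11010*, 11011*, 11100*, 11110*, 11111*
[col 1] -0010, -0111, -1001, -1100, 00-11, 0001-, 1-010*, 1-100*, 1-110*, 1-111*, 10-10*, 101-0*, 101-1*, 1010-*, 1011-*, 11-10*, 11-11*, 110-1, 1101-*, 111-0*, 1111-*
[col 2] 1--10, 1-1-0, 1-11-, 101--, 11-1-
Prime implicants: -0010, -0111, -1001, -1100, 00-11, 0001-, 1--10, 1-1-0, 1-11-, 101--, 11-1-, 110-1
PI chart (minterm → PIs covering it):
  2 | -0010,0001-
  3 | 00-11,0001-
  7 | -0111,00-11
  9 | -1001  (sole → essential)
  12 | -1100  (sole → essential)
  18 | -0010,1--10
  20 | 1-1-0,101--
  21 | 101--  (sole → essential)
  23 | -0111,1-11-,101--
  25 | -1001,110-1
  26 | 1--10,11-1-
  27 | 11-1-,110-1
  28 | -1100,1-1-0
  30 | 1--10,1-1-0,1-11-,11-1-
  31 | 1-11-,11-1-
Essential prime implicants: -1001, -1100, 101--
Petrick residual → -0010, 00-11, 11-1-
Minimum SOP uses 6 PIs: b'c'de' + bc'd'e + bcd'e' + a'b'de + ab'c + abd

6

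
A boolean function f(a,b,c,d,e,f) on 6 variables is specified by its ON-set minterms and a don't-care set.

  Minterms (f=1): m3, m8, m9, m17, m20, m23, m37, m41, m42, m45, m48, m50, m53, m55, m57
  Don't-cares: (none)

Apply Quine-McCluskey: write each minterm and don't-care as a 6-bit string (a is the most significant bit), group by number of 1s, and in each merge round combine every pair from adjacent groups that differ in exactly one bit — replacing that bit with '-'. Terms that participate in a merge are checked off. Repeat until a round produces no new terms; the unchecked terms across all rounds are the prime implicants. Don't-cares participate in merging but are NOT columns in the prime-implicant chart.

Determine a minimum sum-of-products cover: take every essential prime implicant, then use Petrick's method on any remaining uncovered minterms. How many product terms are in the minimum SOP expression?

size-2^0 implicants → 000011  001000(✓)  001001(✓)  010001  010100  010111(✓)  100101(✓)  101001(✓)  101010  101101(✓)  110000(✓)  110010(✓)  110101(✓)  110111(✓)  111001(✓)
size-2^1 implicants → -01001  -10111  00100-  1-0101  1-1001  10-101  101-01  1100-0  1101-1
Unchecked terms (primes): -01001, -10111, 000011, 00100-, 010001, 010100, 1-0101, 1-1001, 10-101, 101-01, 101010, 1100-0, 1101-1
Minterm coverage:
  m3 ⊆ 000011 [E]
  m8 ⊆ 00100- [E]
  m9 ⊆ -01001,00100-
  m17 ⊆ 010001 [E]
  m20 ⊆ 010100 [E]
  m23 ⊆ -10111 [E]
  m37 ⊆ 1-0101,10-101
  m41 ⊆ -01001,1-1001,101-01
  m42 ⊆ 101010 [E]
  m45 ⊆ 10-101,101-01
  m48 ⊆ 1100-0 [E]
  m50 ⊆ 1100-0 [E]
  m53 ⊆ 1-0101,1101-1
  m55 ⊆ -10111,1101-1
  m57 ⊆ 1-1001 [E]
E = {-10111, 000011, 00100-, 010001, 010100, 1-1001, 101010, 1100-0}
Petrick residual → 1-0101, 10-101
Cover = bc'def + a'b'c'd'ef + a'b'cd'e' + a'bc'd'e'f + a'bc'de'f' + ac'de'f + acd'e'f + ab'de'f + ab'cd'ef' + abc'd'f'  |cover|=10

10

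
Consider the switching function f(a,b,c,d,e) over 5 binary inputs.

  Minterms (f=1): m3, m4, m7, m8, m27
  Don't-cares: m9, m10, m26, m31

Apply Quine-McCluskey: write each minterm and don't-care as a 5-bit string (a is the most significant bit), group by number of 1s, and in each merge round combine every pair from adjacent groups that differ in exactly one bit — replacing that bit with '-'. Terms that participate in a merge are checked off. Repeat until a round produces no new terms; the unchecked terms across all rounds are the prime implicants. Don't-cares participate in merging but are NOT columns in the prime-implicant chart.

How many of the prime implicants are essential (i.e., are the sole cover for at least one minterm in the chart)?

2

size-2^0 implicants → 00011(✓)  00100  00111(✓)  01000(✓)  01001(✓)  01010(✓)  11010(✓)  11011(✓)  11111(✓)
size-2^1 implicants → -1010  00-11  010-0  0100-  11-11  1101-
Unchecked terms (primes): -1010, 00-11, 00100, 010-0, 0100-, 11-11, 1101-
Minterm coverage:
  m3 ⊆ 00-11 [E]
  m4 ⊆ 00100 [E]
  m7 ⊆ 00-11 [E]
  m8 ⊆ 010-0,0100-
  m27 ⊆ 11-11,1101-
E = {00-11, 00100}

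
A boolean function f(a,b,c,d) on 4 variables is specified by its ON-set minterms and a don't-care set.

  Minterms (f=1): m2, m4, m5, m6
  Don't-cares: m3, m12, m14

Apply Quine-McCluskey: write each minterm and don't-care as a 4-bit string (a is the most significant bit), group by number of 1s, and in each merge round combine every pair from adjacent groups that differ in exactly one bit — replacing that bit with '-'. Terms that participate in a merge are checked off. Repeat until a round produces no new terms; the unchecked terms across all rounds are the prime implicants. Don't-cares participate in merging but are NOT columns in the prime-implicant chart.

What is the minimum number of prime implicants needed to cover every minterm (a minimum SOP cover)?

[col 0] 0010*, 0011*, 0100*, 0101*, 0110*, 1100*, 1110*
[col 1] -100*, -110*, 0-10, 001-, 01-0*, 010-, 11-0*
[col 2] -1-0
Prime implicants: -1-0, 0-10, 001-, 010-
PI chart (minterm → PIs covering it):
  2 | 0-10,001-
  4 | -1-0,010-
  5 | 010-  (sole → essential)
  6 | -1-0,0-10
Essential prime implicants: 010-
Petrick residual → 0-10
Minimum SOP uses 2 PIs: a'cd' + a'bc'

2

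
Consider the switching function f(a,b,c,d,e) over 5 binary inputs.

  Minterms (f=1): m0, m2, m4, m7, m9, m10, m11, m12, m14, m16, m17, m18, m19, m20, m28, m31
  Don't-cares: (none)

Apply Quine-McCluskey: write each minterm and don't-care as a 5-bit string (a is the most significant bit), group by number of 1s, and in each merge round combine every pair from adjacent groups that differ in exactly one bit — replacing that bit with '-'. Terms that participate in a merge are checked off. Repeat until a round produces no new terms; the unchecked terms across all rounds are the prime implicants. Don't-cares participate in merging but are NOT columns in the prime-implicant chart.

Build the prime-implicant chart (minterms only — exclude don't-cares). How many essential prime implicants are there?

5

Round 0: 00000✓ 00010✓ 00100✓ 00111 01001✓ 01010✓ 01011✓ 01100✓ 01110✓ 10000✓ 10001✓ 10010✓ 10011✓ 10100✓ 11100✓ 11111
Round 1: -0000✓ -0010✓ -0100✓ -1100✓ 0-010 0-100✓ 00-00✓ 000-0✓ 01-10 010-1 0101- 011-0 1-100✓ 10-00✓ 100-0✓ 100-1✓ 1000-✓ 1001-✓
Round 2: --100 -0-00 -00-0 100--
PIs = {--100, -0-00, -00-0, 0-010, 00111, 01-10, 010-1, 0101-, 011-0, 100--, 11111}
Coverage chart:
  m0: -0-00,-00-0
  m2: -00-0,0-010
  m4: --100,-0-00
  m7: 00111 ←essential
  m9: 010-1 ←essential
  m10: 0-010,01-10,0101-
  m11: 010-1,0101-
  m12: --100,011-0
  m14: 01-10,011-0
  m16: -0-00,-00-0,100--
  m17: 100-- ←essential
  m18: -00-0,100--
  m19: 100-- ←essential
  m20: --100,-0-00
  m28: --100 ←essential
  m31: 11111 ←essential
Essential: --100, 00111, 010-1, 100--, 11111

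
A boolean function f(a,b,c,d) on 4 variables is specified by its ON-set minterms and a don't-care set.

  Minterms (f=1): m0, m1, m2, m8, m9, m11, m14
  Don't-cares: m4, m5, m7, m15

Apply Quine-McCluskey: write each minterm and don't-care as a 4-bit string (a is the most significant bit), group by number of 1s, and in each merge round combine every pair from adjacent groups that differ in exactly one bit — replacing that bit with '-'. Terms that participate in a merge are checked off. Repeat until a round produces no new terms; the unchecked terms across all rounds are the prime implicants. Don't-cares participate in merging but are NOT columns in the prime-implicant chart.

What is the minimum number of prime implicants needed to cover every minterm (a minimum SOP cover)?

4

Round 0: 0000✓ 0001✓ 0010✓ 0100✓ 0101✓ 0111✓ 1000✓ 1001✓ 1011✓ 1110✓ 1111✓
Round 1: -000✓ -001✓ -111 0-00✓ 0-01✓ 00-0 000-✓ 01-1 010-✓ 1-11 10-1 100-✓ 111-
Round 2: -00- 0-0-
PIs = {-00-, -111, 0-0-, 00-0, 01-1, 1-11, 10-1, 111-}
Coverage chart:
  m0: -00-,0-0-,00-0
  m1: -00-,0-0-
  m2: 00-0 ←essential
  m8: -00- ←essential
  m9: -00-,10-1
  m11: 1-11,10-1
  m14: 111- ←essential
Essential: -00-, 00-0, 111-
Petrick residual → 1-11
Min cover (4 terms): b'c' + a'b'd' + acd + abc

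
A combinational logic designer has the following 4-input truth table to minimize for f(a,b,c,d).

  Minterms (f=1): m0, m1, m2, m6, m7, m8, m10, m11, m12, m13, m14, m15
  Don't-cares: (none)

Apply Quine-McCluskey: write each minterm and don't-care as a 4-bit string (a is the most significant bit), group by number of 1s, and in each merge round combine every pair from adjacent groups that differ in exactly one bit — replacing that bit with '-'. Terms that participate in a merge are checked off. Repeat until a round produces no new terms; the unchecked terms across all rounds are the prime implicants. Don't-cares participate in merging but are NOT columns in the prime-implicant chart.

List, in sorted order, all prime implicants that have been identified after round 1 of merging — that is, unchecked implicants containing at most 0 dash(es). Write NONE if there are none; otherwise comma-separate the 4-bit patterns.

size-2^0 implicants → 0000(✓)  0001(✓)  0010(✓)  0110(✓)  0111(✓)  1000(✓)  1010(✓)  1011(✓)  1100(✓)  1101(✓)  1110(✓)  1111(✓)
size-2^1 implicants → -000(✓)  -010(✓)  -110(✓)  -111(✓)  0-10(✓)  00-0(✓)  000-  011-(✓)  1-00(✓)  1-10(✓)  1-11(✓)  10-0(✓)  101-(✓)  11-0(✓)  11-1(✓)  110-(✓)  111-(✓)
size-2^2 implicants → --10  -0-0  -11-  1--0  1-1-  11--
Unchecked terms (primes): --10, -0-0, -11-, 000-, 1--0, 1-1-, 11--

NONE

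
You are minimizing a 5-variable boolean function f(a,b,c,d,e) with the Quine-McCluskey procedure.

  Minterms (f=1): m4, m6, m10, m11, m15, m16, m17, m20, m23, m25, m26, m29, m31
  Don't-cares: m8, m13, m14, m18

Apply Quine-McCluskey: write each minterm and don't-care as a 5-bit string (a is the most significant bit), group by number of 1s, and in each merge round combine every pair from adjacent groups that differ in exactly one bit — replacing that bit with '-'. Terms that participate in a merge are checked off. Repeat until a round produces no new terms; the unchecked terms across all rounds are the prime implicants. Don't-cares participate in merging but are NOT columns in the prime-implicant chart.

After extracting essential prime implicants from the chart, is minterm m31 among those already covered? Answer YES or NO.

[col 0] 00100*, 00110*, 01000*, 01010*, 01011*, 01101*, 01110*, 01111*, 10000*, 10001*, 10010*, 10100*, 10111*, 11001*, 11010*, 11101*, 11111*
[col 1] -0100, -1010, -1101*, -1111*, 0-110, 001-0, 01-10*, 01-11*, 010-0, 0101-*, 011-1*, 0111-*, 1-001, 1-010, 1-111, 10-00, 100-0, 1000-, 11-01, 111-1*
[col 2] -11-1, 01-1-
Prime implicants: -0100, -1010, -11-1, 0-110, 001-0, 01-1-, 010-0, 1-001, 1-010, 1-111, 10-00, 100-0, 1000-, 11-01
PI chart (minterm → PIs covering it):
  4 | -0100,001-0
  6 | 0-110,001-0
  10 | -1010,01-1-,010-0
  11 | 01-1-  (sole → essential)
  15 | -11-1,01-1-
  16 | 10-00,100-0,1000-
  17 | 1-001,1000-
  20 | -0100,10-00
  23 | 1-111  (sole → essential)
  25 | 1-001,11-01
  26 | -1010,1-010
  29 | -11-1,11-01
  31 | -11-1,1-111
Essential prime implicants: 01-1-, 1-111

YES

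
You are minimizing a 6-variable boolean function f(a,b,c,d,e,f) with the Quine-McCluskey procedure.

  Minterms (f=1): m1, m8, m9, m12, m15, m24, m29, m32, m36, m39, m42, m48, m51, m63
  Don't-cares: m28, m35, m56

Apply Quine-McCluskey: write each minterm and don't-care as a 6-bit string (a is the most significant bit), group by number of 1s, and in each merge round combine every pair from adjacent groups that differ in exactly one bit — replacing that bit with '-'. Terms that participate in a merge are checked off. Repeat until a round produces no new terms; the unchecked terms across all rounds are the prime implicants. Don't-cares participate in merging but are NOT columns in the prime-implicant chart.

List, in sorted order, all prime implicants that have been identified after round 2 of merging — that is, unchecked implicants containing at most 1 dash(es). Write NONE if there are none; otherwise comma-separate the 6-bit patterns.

-11000, 00-001, 00100-, 001111, 01110-, 1-0000, 1-0011, 100-00, 100-11, 101010, 11-000, 111111

[col 0] 000001*, 001000*, 001001*, 001100*, 001111, 011000*, 011100*, 011101*, 100000*, 100011*, 100100*, 100111*, 101010, 110000*, 110011*, 111000*, 111111
[col 1] -11000, 0-1000*, 0-1100*, 00-001, 001-00*, 00100-, 011-00*, 01110-, 1-0000, 1-0011, 100-00, 100-11, 11-000
[col 2] 0-1-00
Prime implicants: -11000, 0-1-00, 00-001, 00100-, 001111, 01110-, 1-0000, 1-0011, 100-00, 100-11, 101010, 11-000, 111111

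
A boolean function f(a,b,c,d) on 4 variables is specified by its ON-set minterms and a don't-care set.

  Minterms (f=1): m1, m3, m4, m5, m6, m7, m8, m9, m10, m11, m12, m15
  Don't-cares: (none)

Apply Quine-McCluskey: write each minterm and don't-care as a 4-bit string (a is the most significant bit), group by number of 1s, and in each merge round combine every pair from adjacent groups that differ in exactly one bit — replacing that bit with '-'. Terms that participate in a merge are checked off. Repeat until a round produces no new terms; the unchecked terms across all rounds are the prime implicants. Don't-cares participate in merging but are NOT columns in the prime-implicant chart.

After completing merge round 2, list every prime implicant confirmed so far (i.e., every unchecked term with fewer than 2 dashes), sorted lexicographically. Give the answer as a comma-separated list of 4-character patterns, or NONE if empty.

-100, 1-00

[col 0] 0001*, 0011*, 0100*, 0101*, 0110*, 0111*, 1000*, 1001*, 1010*, 1011*, 1100*, 1111*
[col 1] -001*, -011*, -100, -111*, 0-01*, 0-11*, 00-1*, 01-0*, 01-1*, 010-*, 011-*, 1-00, 1-11*, 10-0*, 10-1*, 100-*, 101-*
[col 2] --11, -0-1, 0--1, 01--, 10--
Prime implicants: --11, -0-1, -100, 0--1, 01--, 1-00, 10--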